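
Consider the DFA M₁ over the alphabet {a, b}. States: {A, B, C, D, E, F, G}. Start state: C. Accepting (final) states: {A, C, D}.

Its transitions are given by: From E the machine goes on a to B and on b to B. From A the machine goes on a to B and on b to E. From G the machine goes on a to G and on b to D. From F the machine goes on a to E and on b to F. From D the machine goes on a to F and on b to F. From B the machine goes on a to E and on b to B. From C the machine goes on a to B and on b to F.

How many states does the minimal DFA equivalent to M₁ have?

States {A,D,G} cannot be reached from the start state, so discard them.
Start with accepting vs non-accepting: {C} | {B,E,F}.
The partition is now stable with 2 blocks: {C} | {B,E,F}.

2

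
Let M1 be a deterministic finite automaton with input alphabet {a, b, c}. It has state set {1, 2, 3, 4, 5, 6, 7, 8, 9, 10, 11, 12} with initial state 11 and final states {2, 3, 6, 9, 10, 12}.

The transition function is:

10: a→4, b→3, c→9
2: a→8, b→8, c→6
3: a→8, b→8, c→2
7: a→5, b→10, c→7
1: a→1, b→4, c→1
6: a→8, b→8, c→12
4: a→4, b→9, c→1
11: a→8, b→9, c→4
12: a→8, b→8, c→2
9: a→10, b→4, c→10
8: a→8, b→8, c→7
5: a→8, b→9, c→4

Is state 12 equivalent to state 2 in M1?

Yes

Start with accepting vs non-accepting: {2,3,6,9,10,12} | {1,4,5,7,8,11}.
Refine {2,3,6,9,10,12} on symbol a: members go to different blocks, giving {2,3,6,10,12} and {9}.
Split {2,3,6,10,12} by δ(·,b) → {2,3,6,12} and {10}.
Split {1,4,5,7,8,11} by δ(·,b) → {4,5,11} and {1,8} and {7}.
Split {4,5,11} by δ(·,a) → {5,11} and {4}.
Split {1,8} by δ(·,b) → {1} and {8}.
The partition is now stable with 8 blocks: {2,3,6,12} | {5,11} | {9} | {10} | {1} | {7} | {4} | {8}.
12 and 2 lie in the same block of the stable partition, so they are equivalent — no string distinguishes them.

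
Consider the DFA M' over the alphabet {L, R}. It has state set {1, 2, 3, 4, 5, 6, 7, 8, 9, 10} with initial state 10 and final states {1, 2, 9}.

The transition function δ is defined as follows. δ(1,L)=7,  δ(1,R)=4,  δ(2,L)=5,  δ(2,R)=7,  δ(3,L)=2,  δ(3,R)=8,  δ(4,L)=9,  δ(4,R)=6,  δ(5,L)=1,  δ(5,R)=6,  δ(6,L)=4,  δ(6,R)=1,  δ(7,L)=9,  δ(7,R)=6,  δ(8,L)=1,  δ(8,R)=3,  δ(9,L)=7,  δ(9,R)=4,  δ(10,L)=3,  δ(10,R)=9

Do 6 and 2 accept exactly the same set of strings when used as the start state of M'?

All states are reachable from the start state.
P0 = {1,2,9} | {3,4,5,6,7,8,10}.
On input L, block {3,4,5,6,7,8,10} splits into {3,4,5,7,8} and {6,10}.
On input R, block {3,4,5,7,8} splits into {4,5,7} and {3,8}.
Refine {6,10} on symbol L: members go to different blocks, giving {6} and {10}.
Stable partition: {1,2,9} | {4,5,7} | {6} | {3,8} | {10} — 5 equivalence classes.
6 and 2 end up in different blocks, so they are distinguishable. For instance, the string 'ε' is accepted from only 2.

No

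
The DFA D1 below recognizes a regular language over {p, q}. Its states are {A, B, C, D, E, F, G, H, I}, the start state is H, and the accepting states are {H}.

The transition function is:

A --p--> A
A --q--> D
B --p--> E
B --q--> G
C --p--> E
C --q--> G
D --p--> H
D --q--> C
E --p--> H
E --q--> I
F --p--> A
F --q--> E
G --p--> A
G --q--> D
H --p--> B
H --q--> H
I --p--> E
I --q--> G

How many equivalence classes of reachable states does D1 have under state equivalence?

4

Reachable states from the start: {A,B,C,D,E,G,H,I}. Unreachable: {F} — drop them.
Start with accepting vs non-accepting: {H} | {A,B,C,D,E,G,I}.
Refine {A,B,C,D,E,G,I} on symbol p: members go to different blocks, giving {A,B,C,G,I} and {D,E}.
Split {A,B,C,G,I} by δ(·,p) → {B,C,I} and {A,G}.
Stable partition: {H} | {B,C,I} | {D,E} | {A,G} — 4 equivalence classes.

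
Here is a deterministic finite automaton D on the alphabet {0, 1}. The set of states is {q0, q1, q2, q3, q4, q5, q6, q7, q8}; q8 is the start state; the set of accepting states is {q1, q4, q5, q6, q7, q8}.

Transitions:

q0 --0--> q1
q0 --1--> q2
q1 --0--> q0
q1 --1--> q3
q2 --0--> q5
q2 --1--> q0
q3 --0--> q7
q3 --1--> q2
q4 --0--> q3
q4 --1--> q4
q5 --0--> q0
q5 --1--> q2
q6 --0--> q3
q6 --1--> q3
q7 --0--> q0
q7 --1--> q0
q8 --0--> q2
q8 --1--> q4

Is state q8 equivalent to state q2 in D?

No

Reachable states from the start: {q0,q1,q2,q3,q4,q5,q7,q8}. Unreachable: {q6} — drop them.
P0 = {q1,q4,q5,q7,q8} | {q0,q2,q3}.
Refine {q1,q4,q5,q7,q8} on symbol 1: members go to different blocks, giving {q1,q5,q7} and {q4,q8}.
No further refinement is possible. Final partition (3 blocks): {q1,q5,q7} | {q0,q2,q3} | {q4,q8}.
q8 and q2 end up in different blocks, so they are distinguishable. For instance, the string 'ε' is accepted from only q8.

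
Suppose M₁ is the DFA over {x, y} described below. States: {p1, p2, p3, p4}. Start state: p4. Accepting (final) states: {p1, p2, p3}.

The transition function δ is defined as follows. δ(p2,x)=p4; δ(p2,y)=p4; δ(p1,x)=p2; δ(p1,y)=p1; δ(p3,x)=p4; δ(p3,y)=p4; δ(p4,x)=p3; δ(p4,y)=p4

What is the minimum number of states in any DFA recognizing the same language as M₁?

First remove the unreachable states {p1,p2}; 2 states remain.
P0 = {p3} | {p4}.
Stable partition: {p3} | {p4} — 2 equivalence classes.

2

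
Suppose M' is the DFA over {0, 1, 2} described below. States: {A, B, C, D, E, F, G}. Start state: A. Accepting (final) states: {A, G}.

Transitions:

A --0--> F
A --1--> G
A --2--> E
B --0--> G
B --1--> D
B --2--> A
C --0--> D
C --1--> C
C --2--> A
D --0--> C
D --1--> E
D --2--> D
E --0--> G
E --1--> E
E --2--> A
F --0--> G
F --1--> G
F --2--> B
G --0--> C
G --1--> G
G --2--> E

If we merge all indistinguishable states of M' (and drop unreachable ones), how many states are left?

Initial partition by acceptance: {A,G} | {B,C,D,E,F}.
On input 0, block {B,C,D,E,F} splits into {B,E,F} and {C,D}.
Refine {A,G} on symbol 0: members go to different blocks, giving {A} and {G}.
Refine {B,E,F} on symbol 1: members go to different blocks, giving {B} and {E} and {F}.
Split {C,D} by δ(·,1) → {C} and {D}.
The partition is now stable with 7 blocks: {A} | {B} | {C} | {G} | {E} | {F} | {D}.

7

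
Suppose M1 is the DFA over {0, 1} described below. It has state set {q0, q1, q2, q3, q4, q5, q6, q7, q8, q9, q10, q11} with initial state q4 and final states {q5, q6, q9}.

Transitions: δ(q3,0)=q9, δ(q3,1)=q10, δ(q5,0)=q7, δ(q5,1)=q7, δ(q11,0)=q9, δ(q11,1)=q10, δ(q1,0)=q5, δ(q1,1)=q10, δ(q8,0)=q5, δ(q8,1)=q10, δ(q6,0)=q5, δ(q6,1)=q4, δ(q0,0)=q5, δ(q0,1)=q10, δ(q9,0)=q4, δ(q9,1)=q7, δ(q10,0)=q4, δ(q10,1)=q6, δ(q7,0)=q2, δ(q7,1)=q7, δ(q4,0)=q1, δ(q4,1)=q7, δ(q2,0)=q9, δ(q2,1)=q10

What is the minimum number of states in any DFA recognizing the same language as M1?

First remove the unreachable states {q0,q3,q8,q11}; 8 states remain.
Initial partition by acceptance: {q5,q6,q9} | {q1,q2,q4,q7,q10}.
Split {q5,q6,q9} by δ(·,0) → {q5,q9} and {q6}.
Split {q1,q2,q4,q7,q10} by δ(·,0) → {q4,q7,q10} and {q1,q2}.
On input 0, block {q4,q7,q10} splits into {q4,q7} and {q10}.
No further refinement is possible. Final partition (5 blocks): {q5,q9} | {q4,q7} | {q6} | {q1,q2} | {q10}.

5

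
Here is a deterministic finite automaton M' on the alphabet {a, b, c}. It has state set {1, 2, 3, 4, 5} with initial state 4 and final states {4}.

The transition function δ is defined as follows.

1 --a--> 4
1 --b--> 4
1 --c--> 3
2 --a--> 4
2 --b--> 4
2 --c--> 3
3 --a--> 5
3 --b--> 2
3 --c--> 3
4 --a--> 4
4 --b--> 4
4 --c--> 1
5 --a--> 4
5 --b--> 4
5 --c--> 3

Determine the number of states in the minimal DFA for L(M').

3

All states are reachable from the start state.
Start with accepting vs non-accepting: {4} | {1,2,3,5}.
Refine {1,2,3,5} on symbol a: members go to different blocks, giving {1,2,5} and {3}.
The partition is now stable with 3 blocks: {4} | {1,2,5} | {3}.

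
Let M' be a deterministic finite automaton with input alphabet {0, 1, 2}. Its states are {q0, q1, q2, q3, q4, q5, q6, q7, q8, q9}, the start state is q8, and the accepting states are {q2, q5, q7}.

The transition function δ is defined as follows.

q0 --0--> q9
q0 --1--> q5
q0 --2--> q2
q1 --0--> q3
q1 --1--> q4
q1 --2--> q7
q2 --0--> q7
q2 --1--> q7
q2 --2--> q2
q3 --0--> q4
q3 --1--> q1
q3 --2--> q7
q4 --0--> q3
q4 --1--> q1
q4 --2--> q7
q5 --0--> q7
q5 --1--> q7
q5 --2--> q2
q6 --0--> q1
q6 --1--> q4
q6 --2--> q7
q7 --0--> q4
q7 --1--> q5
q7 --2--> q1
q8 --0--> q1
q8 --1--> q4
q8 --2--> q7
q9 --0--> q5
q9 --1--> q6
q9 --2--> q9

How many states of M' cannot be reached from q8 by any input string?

BFS from q8 reaches {q1, q2, q3, q4, q5, q7, q8}; the 3 state(s) q0, q6, q9 are never visited.

3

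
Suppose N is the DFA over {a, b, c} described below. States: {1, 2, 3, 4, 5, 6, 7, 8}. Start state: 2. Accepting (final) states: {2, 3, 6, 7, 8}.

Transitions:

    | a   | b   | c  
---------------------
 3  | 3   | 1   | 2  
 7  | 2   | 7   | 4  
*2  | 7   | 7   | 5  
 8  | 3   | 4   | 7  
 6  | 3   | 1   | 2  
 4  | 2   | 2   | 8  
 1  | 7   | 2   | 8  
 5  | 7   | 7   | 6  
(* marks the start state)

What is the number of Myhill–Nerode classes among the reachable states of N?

Start with accepting vs non-accepting: {2,3,6,7,8} | {1,4,5}.
Split {2,3,6,7,8} by δ(·,b) → {3,6,8} and {2,7}.
The partition is now stable with 3 blocks: {3,6,8} | {1,4,5} | {2,7}.

3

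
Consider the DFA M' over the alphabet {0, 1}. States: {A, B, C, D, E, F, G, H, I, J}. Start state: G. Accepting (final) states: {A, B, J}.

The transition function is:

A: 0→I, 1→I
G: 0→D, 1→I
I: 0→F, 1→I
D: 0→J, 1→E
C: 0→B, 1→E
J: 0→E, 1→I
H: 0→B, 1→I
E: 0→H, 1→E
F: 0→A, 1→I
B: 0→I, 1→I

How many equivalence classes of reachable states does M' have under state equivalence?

First remove the unreachable states {C}; 9 states remain.
Initial partition by acceptance: {A,B,J} | {D,E,F,G,H,I}.
On input 0, block {D,E,F,G,H,I} splits into {D,F,H} and {E,G,I}.
The partition is now stable with 3 blocks: {A,B,J} | {D,F,H} | {E,G,I}.

3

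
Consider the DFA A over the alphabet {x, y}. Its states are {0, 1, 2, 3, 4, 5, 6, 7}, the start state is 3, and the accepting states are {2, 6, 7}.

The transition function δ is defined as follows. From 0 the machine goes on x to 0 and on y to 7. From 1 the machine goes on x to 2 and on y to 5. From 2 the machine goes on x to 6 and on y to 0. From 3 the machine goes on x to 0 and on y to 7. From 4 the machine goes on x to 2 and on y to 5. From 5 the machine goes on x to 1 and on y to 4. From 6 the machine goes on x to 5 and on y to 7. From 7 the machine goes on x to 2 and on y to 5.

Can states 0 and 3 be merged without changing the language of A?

Every state is reachable, so we keep all 8.
Start with accepting vs non-accepting: {2,6,7} | {0,1,3,4,5}.
On input x, block {2,6,7} splits into {2,7} and {6}.
On input x, block {2,7} splits into {2} and {7}.
On input x, block {0,1,3,4,5} splits into {0,3,5} and {1,4}.
Refine {0,3,5} on symbol x: members go to different blocks, giving {0,3} and {5}.
Stable partition: {2} | {0,3} | {6} | {7} | {1,4} | {5} — 6 equivalence classes.
0 and 3 lie in the same block of the stable partition, so they are equivalent — no string distinguishes them.

Yes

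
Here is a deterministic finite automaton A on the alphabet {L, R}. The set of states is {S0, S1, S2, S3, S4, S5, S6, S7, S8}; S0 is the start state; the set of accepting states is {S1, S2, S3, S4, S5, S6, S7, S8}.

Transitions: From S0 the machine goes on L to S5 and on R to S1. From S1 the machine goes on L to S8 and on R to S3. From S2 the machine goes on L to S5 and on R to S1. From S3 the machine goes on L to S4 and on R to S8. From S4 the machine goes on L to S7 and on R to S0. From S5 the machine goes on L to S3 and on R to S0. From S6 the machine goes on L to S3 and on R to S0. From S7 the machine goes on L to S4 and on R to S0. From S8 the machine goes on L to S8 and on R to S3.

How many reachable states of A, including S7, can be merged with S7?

Reachable states from the start: {S0,S1,S3,S4,S5,S7,S8}. Unreachable: {S2,S6} — drop them.
Start with accepting vs non-accepting: {S1,S3,S4,S5,S7,S8} | {S0}.
Refine {S1,S3,S4,S5,S7,S8} on symbol R: members go to different blocks, giving {S1,S3,S8} and {S4,S5,S7}.
Split {S1,S3,S8} by δ(·,L) → {S1,S8} and {S3}.
On input L, block {S4,S5,S7} splits into {S4,S7} and {S5}.
Stable partition: {S1,S8} | {S0} | {S4,S7} | {S3} | {S5} — 5 equivalence classes.
State S7 belongs to the block {S4,S7}, which has 2 states.

2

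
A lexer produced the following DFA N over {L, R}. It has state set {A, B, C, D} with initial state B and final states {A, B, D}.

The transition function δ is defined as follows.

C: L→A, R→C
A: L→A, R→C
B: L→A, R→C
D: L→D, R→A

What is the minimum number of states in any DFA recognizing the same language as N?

2

First remove the unreachable states {D}; 3 states remain.
Initial partition by acceptance: {A,B} | {C}.
Stable partition: {A,B} | {C} — 2 equivalence classes.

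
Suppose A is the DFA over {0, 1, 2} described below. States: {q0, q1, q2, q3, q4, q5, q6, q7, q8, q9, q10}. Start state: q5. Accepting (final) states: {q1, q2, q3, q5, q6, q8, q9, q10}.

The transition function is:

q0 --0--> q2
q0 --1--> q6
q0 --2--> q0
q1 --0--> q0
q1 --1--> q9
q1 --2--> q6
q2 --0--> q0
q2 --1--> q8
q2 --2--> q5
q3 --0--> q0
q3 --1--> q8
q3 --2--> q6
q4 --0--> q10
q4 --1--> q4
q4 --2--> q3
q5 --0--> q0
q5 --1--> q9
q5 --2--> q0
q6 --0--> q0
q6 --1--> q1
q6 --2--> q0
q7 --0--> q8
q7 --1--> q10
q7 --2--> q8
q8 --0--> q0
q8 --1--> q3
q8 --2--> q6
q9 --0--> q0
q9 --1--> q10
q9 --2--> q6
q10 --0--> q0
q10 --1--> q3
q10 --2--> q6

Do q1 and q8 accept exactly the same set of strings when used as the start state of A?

States {q4,q7} cannot be reached from the start state, so discard them.
P0 = {q1,q2,q3,q5,q6,q8,q9,q10} | {q0}.
Split {q1,q2,q3,q5,q6,q8,q9,q10} by δ(·,2) → {q1,q2,q3,q8,q9,q10} and {q5,q6}.
Stable partition: {q1,q2,q3,q8,q9,q10} | {q0} | {q5,q6} — 3 equivalence classes.
q1 and q8 lie in the same block of the stable partition, so they are equivalent — no string distinguishes them.

Yes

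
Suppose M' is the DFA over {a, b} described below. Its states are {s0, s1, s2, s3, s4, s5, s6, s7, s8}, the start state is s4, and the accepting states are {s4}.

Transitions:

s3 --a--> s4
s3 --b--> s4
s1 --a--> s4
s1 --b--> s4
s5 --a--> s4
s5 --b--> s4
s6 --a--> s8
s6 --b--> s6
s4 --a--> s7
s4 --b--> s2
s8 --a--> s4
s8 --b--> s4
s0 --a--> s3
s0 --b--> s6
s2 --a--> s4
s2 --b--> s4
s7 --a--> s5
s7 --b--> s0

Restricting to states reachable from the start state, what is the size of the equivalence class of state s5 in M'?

4

First remove the unreachable states {s1}; 8 states remain.
Start with accepting vs non-accepting: {s4} | {s0,s2,s3,s5,s6,s7,s8}.
Split {s0,s2,s3,s5,s6,s7,s8} by δ(·,a) → {s2,s3,s5,s8} and {s0,s6,s7}.
No further refinement is possible. Final partition (3 blocks): {s4} | {s2,s3,s5,s8} | {s0,s6,s7}.
State s5 belongs to the block {s2,s3,s5,s8}, which has 4 states.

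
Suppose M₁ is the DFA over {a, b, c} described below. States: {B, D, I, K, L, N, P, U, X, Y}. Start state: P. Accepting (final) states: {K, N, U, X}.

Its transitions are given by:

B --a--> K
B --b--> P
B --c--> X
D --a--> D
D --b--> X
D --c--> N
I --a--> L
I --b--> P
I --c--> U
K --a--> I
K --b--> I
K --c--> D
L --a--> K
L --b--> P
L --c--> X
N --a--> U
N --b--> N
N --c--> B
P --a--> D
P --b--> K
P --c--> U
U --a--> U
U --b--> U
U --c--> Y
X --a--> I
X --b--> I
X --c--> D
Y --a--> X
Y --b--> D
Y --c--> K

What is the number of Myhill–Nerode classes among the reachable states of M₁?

All states are reachable from the start state.
Start with accepting vs non-accepting: {K,N,U,X} | {B,D,I,L,P,Y}.
On input a, block {K,N,U,X} splits into {N,U} and {K,X}.
On input a, block {B,D,I,L,P,Y} splits into {D,I,P} and {B,L,Y}.
Refine {D,I,P} on symbol a: members go to different blocks, giving {D,P} and {I}.
No further refinement is possible. Final partition (5 blocks): {N,U} | {D,P} | {K,X} | {B,L,Y} | {I}.

5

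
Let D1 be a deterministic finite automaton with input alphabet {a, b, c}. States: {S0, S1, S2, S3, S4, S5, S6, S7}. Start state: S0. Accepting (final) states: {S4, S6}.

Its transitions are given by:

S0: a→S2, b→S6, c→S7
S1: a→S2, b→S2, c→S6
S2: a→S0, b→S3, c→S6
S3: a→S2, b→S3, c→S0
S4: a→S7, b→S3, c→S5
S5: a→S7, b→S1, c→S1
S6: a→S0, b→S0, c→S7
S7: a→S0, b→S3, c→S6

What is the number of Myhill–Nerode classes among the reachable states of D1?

Reachable states from the start: {S0,S2,S3,S6,S7}. Unreachable: {S1,S4,S5} — drop them.
Start with accepting vs non-accepting: {S6} | {S0,S2,S3,S7}.
On input b, block {S0,S2,S3,S7} splits into {S2,S3,S7} and {S0}.
Split {S2,S3,S7} by δ(·,a) → {S2,S7} and {S3}.
No further refinement is possible. Final partition (4 blocks): {S6} | {S2,S7} | {S0} | {S3}.

4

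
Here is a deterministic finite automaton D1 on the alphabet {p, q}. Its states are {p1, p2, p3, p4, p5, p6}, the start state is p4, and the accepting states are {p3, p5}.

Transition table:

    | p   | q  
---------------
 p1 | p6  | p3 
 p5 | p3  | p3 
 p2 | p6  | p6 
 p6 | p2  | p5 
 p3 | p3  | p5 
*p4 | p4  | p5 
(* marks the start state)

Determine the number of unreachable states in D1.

Starting at p4 and following transitions, the reachable set is {p3, p4, p5}. That leaves p1, p2, p6 unreachable — 3 in total.

3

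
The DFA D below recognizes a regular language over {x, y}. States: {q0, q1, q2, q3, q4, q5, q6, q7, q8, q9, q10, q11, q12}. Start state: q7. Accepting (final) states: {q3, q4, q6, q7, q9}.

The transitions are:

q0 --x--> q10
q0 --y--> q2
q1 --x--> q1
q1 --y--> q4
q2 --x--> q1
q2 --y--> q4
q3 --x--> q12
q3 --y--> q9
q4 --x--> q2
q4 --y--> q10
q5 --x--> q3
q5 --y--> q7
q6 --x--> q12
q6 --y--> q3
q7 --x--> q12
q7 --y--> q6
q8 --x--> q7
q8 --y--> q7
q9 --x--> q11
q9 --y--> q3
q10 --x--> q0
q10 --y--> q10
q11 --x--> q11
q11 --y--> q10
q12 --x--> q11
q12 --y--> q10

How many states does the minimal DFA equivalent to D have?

6

Reachable states from the start: {q0,q1,q2,q3,q4,q6,q7,q9,q10,q11,q12}. Unreachable: {q5,q8} — drop them.
Start with accepting vs non-accepting: {q3,q4,q6,q7,q9} | {q0,q1,q2,q10,q11,q12}.
Refine {q3,q4,q6,q7,q9} on symbol y: members go to different blocks, giving {q3,q6,q7,q9} and {q4}.
On input y, block {q0,q1,q2,q10,q11,q12} splits into {q0,q10,q11,q12} and {q1,q2}.
Split {q0,q10,q11,q12} by δ(·,y) → {q10,q11,q12} and {q0}.
Refine {q10,q11,q12} on symbol x: members go to different blocks, giving {q11,q12} and {q10}.
No further refinement is possible. Final partition (6 blocks): {q3,q6,q7,q9} | {q11,q12} | {q4} | {q1,q2} | {q0} | {q10}.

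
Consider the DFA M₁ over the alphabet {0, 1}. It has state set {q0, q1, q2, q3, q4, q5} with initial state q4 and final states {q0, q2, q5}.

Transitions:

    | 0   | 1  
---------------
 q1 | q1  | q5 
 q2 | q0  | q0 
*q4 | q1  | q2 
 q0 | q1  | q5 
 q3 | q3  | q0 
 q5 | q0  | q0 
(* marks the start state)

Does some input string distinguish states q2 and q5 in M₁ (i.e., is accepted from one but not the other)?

No

States {q3} cannot be reached from the start state, so discard them.
P0 = {q0,q2,q5} | {q1,q4}.
Refine {q0,q2,q5} on symbol 0: members go to different blocks, giving {q2,q5} and {q0}.
No further refinement is possible. Final partition (3 blocks): {q2,q5} | {q1,q4} | {q0}.
q2 and q5 lie in the same block of the stable partition, so they are equivalent — no string distinguishes them.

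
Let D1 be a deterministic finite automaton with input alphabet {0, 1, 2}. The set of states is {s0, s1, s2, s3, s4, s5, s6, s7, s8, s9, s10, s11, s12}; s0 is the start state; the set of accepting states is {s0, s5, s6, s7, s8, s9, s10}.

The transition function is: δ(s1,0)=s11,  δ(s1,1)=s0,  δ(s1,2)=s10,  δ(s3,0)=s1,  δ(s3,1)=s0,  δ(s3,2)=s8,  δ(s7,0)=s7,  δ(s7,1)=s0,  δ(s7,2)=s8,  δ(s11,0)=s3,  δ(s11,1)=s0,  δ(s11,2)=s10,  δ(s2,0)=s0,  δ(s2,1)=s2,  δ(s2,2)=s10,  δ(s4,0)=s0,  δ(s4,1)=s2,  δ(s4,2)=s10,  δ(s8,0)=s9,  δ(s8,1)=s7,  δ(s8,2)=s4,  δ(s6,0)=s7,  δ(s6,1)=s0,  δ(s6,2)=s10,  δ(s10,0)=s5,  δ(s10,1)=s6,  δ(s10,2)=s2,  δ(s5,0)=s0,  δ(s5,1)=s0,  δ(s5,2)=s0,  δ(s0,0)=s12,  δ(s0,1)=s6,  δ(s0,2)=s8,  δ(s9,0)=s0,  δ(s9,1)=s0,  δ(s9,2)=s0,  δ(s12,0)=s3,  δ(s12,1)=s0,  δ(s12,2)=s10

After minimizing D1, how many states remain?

6

P0 = {s0,s5,s6,s7,s8,s9,s10} | {s1,s2,s3,s4,s11,s12}.
On input 0, block {s0,s5,s6,s7,s8,s9,s10} splits into {s5,s6,s7,s8,s9,s10} and {s0}.
Split {s5,s6,s7,s8,s9,s10} by δ(·,0) → {s6,s7,s8,s10} and {s5,s9}.
Refine {s6,s7,s8,s10} on symbol 0: members go to different blocks, giving {s6,s7} and {s8,s10}.
Refine {s1,s2,s3,s4,s11,s12} on symbol 0: members go to different blocks, giving {s1,s3,s11,s12} and {s2,s4}.
No further refinement is possible. Final partition (6 blocks): {s6,s7} | {s1,s3,s11,s12} | {s0} | {s5,s9} | {s8,s10} | {s2,s4}.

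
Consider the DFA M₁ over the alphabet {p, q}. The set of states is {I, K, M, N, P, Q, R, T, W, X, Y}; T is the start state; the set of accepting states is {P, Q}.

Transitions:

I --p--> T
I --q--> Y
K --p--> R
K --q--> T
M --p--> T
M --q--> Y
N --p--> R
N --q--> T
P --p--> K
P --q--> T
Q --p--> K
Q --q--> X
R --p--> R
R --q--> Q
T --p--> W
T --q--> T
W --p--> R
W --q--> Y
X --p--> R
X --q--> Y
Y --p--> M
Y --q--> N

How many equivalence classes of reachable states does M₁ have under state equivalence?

States {I,P} cannot be reached from the start state, so discard them.
Start with accepting vs non-accepting: {Q} | {K,M,N,R,T,W,X,Y}.
On input q, block {K,M,N,R,T,W,X,Y} splits into {K,M,N,T,W,X,Y} and {R}.
On input p, block {K,M,N,T,W,X,Y} splits into {K,N,W,X} and {M,T,Y}.
Split {M,T,Y} by δ(·,p) → {M,Y} and {T}.
Refine {K,N,W,X} on symbol q: members go to different blocks, giving {W,X} and {K,N}.
Refine {M,Y} on symbol p: members go to different blocks, giving {Y} and {M}.
No further refinement is possible. Final partition (7 blocks): {Q} | {W,X} | {R} | {Y} | {T} | {K,N} | {M}.

7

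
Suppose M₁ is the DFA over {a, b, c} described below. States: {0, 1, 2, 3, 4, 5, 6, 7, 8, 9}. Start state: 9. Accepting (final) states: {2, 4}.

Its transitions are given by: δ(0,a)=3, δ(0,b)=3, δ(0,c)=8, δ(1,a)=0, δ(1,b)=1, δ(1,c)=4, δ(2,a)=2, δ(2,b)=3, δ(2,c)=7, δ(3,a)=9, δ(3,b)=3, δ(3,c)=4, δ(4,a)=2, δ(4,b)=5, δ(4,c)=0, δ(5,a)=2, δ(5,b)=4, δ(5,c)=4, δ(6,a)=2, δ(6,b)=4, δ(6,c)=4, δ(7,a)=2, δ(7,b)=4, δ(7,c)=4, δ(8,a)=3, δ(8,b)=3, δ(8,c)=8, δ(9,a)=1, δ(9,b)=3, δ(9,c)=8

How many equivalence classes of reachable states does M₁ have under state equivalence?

First remove the unreachable states {6}; 9 states remain.
P0 = {2,4} | {0,1,3,5,7,8,9}.
Refine {0,1,3,5,7,8,9} on symbol a: members go to different blocks, giving {0,1,3,8,9} and {5,7}.
On input b, block {2,4} splits into {2} and {4}.
Split {0,1,3,8,9} by δ(·,c) → {0,8,9} and {1,3}.
The partition is now stable with 5 blocks: {2} | {0,8,9} | {5,7} | {4} | {1,3}.

5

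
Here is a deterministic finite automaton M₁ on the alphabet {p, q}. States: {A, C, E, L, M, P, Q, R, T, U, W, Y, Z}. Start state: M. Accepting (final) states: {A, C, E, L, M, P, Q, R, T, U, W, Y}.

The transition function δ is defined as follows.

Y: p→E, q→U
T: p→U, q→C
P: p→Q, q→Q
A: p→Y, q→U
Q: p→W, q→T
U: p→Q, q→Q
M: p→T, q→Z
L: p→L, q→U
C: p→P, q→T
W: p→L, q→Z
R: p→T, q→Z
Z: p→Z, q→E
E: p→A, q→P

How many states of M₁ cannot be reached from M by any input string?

1

No path from M leads to R; the other 12 states are all reachable.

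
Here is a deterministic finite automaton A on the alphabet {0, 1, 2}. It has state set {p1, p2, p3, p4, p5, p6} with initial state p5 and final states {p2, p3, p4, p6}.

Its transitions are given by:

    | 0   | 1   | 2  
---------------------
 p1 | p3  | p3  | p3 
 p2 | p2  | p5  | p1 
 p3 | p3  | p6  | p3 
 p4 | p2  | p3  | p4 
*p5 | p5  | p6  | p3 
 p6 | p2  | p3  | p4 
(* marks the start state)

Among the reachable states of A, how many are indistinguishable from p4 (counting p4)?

Initial partition by acceptance: {p2,p3,p4,p6} | {p1,p5}.
On input 1, block {p2,p3,p4,p6} splits into {p3,p4,p6} and {p2}.
Refine {p3,p4,p6} on symbol 0: members go to different blocks, giving {p4,p6} and {p3}.
Refine {p1,p5} on symbol 0: members go to different blocks, giving {p1} and {p5}.
Stable partition: {p4,p6} | {p1} | {p2} | {p3} | {p5} — 5 equivalence classes.
State p4 belongs to the block {p4,p6}, which has 2 states.

2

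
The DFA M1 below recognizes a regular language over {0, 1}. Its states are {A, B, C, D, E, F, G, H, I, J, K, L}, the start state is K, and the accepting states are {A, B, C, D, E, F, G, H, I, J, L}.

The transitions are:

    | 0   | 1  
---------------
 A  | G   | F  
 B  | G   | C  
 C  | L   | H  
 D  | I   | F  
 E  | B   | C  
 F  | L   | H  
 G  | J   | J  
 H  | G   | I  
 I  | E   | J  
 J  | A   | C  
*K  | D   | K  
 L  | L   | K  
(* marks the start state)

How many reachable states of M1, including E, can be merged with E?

Every state is reachable, so we keep all 12.
Initial partition by acceptance: {A,B,C,D,E,F,G,H,I,J,L} | {K}.
Split {A,B,C,D,E,F,G,H,I,J,L} by δ(·,1) → {A,B,C,D,E,F,G,H,I,J} and {L}.
Refine {A,B,C,D,E,F,G,H,I,J} on symbol 0: members go to different blocks, giving {A,B,D,E,G,H,I,J} and {C,F}.
Refine {A,B,D,E,G,H,I,J} on symbol 1: members go to different blocks, giving {A,B,D,E,J} and {G,H,I}.
On input 0, block {A,B,D,E,J} splits into {A,B,D} and {E,J}.
On input 0, block {G,H,I} splits into {G,I} and {H}.
Stable partition: {A,B,D} | {K} | {L} | {C,F} | {G,I} | {E,J} | {H} — 7 equivalence classes.
State E belongs to the block {E,J}, which has 2 states.

2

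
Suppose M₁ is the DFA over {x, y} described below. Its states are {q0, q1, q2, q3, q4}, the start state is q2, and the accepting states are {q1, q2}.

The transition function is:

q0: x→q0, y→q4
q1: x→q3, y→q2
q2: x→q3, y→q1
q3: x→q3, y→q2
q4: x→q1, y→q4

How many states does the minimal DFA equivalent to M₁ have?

2

States {q0,q4} cannot be reached from the start state, so discard them.
Start with accepting vs non-accepting: {q1,q2} | {q3}.
Stable partition: {q1,q2} | {q3} — 2 equivalence classes.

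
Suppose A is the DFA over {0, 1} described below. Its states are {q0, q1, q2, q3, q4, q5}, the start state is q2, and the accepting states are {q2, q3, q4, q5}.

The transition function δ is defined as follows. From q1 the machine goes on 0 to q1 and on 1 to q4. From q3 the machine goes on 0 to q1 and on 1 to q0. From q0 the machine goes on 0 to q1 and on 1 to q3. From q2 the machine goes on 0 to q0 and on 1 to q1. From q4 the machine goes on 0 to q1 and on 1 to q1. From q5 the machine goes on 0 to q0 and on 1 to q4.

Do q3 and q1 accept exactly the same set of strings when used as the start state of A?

First remove the unreachable states {q5}; 5 states remain.
Start with accepting vs non-accepting: {q2,q3,q4} | {q0,q1}.
No further refinement is possible. Final partition (2 blocks): {q2,q3,q4} | {q0,q1}.
q3 and q1 end up in different blocks, so they are distinguishable. For instance, the string 'ε' is accepted from only q3.

No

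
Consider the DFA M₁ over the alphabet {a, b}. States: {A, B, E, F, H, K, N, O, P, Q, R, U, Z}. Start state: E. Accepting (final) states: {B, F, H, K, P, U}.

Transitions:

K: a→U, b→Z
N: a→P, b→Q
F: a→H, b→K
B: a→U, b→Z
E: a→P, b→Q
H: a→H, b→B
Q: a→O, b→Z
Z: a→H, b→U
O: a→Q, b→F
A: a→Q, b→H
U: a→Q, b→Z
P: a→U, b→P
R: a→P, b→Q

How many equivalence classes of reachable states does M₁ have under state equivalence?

States {A,N,R} cannot be reached from the start state, so discard them.
Initial partition by acceptance: {B,F,H,K,P,U} | {E,O,Q,Z}.
Refine {B,F,H,K,P,U} on symbol a: members go to different blocks, giving {B,F,H,K,P} and {U}.
Split {B,F,H,K,P} by δ(·,a) → {B,K,P} and {F,H}.
Refine {B,K,P} on symbol b: members go to different blocks, giving {B,K} and {P}.
On input a, block {E,O,Q,Z} splits into {O,Q} and {Z} and {E}.
Split {O,Q} by δ(·,b) → {Q} and {O}.
The partition is now stable with 8 blocks: {B,K} | {Q} | {U} | {F,H} | {P} | {Z} | {E} | {O}.

8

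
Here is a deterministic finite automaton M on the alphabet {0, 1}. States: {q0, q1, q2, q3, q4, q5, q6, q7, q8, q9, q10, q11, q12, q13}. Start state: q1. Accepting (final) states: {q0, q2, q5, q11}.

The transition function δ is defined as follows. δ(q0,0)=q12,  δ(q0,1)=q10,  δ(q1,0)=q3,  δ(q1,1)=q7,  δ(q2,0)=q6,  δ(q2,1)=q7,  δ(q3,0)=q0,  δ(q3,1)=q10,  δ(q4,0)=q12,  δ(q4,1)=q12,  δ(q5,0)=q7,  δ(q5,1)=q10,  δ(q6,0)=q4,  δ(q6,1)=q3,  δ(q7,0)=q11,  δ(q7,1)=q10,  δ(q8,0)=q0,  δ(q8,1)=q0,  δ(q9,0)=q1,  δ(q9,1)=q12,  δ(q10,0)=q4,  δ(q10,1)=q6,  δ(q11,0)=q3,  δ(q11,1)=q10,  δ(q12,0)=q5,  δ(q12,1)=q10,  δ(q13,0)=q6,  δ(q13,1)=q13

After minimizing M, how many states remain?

5

States {q2,q8,q9,q13} cannot be reached from the start state, so discard them.
Start with accepting vs non-accepting: {q0,q5,q11} | {q1,q3,q4,q6,q7,q10,q12}.
Refine {q1,q3,q4,q6,q7,q10,q12} on symbol 0: members go to different blocks, giving {q1,q4,q6,q10} and {q3,q7,q12}.
Refine {q1,q4,q6,q10} on symbol 0: members go to different blocks, giving {q1,q4} and {q6,q10}.
Split {q6,q10} by δ(·,1) → {q6} and {q10}.
No further refinement is possible. Final partition (5 blocks): {q0,q5,q11} | {q1,q4} | {q3,q7,q12} | {q6} | {q10}.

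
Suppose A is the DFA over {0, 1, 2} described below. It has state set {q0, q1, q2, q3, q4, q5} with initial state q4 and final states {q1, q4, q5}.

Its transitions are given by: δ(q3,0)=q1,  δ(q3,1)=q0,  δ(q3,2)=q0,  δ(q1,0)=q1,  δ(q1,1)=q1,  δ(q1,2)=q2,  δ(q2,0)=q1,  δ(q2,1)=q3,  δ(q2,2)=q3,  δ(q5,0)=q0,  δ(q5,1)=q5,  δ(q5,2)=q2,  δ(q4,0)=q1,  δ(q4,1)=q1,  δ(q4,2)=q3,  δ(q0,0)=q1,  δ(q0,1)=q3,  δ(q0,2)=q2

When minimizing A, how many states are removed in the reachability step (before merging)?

Starting at q4 and following transitions, the reachable set is {q0, q1, q2, q3, q4}. That leaves q5 unreachable — 1 in total.

1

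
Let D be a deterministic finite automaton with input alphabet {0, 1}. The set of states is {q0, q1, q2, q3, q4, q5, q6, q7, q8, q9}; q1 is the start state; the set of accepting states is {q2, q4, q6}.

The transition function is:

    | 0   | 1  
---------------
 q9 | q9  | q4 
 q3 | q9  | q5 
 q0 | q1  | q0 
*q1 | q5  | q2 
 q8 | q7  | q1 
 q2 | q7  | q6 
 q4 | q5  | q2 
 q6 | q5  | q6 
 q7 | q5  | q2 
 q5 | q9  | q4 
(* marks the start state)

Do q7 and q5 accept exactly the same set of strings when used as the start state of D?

Yes

First remove the unreachable states {q0,q3,q8}; 7 states remain.
Start with accepting vs non-accepting: {q2,q4,q6} | {q1,q5,q7,q9}.
The partition is now stable with 2 blocks: {q2,q4,q6} | {q1,q5,q7,q9}.
q7 and q5 lie in the same block of the stable partition, so they are equivalent — no string distinguishes them.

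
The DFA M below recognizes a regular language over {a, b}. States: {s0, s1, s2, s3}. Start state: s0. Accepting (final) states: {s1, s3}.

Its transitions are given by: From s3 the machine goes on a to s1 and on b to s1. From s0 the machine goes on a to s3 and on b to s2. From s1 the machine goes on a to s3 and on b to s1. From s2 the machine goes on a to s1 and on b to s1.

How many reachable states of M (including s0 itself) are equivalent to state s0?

1

Start with accepting vs non-accepting: {s1,s3} | {s0,s2}.
Split {s0,s2} by δ(·,b) → {s0} and {s2}.
Stable partition: {s1,s3} | {s0} | {s2} — 3 equivalence classes.
The equivalence class containing s0 is {s0}, of size 1.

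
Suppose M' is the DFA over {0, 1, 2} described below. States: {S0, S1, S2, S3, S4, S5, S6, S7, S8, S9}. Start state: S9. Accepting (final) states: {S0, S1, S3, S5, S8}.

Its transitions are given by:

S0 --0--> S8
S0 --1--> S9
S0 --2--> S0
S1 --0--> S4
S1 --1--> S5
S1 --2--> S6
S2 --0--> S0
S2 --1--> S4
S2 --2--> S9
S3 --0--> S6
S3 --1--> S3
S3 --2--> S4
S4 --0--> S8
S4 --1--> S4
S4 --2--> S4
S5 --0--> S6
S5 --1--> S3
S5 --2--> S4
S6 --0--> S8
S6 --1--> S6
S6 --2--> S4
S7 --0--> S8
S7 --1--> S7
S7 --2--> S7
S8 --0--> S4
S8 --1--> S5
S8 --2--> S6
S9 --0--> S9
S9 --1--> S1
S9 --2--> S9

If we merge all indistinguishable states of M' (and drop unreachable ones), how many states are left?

3

First remove the unreachable states {S0,S2,S7}; 7 states remain.
Start with accepting vs non-accepting: {S1,S3,S5,S8} | {S4,S6,S9}.
Refine {S4,S6,S9} on symbol 0: members go to different blocks, giving {S4,S6} and {S9}.
The partition is now stable with 3 blocks: {S1,S3,S5,S8} | {S4,S6} | {S9}.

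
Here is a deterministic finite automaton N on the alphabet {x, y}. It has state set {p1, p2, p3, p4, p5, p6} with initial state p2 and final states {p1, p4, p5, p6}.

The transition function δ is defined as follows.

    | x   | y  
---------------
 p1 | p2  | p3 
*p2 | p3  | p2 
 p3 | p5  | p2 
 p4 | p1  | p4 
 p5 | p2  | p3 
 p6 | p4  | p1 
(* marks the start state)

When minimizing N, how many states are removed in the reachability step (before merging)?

BFS from p2 reaches {p2, p3, p5}; the 3 state(s) p1, p4, p6 are never visited.

3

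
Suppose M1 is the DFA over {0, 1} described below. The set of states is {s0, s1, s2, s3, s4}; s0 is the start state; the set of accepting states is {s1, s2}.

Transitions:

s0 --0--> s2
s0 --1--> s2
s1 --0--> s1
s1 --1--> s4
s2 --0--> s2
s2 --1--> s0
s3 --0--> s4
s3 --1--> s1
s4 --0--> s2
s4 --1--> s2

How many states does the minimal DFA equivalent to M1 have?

Reachable states from the start: {s0,s2}. Unreachable: {s1,s3,s4} — drop them.
Initial partition by acceptance: {s2} | {s0}.
No further refinement is possible. Final partition (2 blocks): {s2} | {s0}.

2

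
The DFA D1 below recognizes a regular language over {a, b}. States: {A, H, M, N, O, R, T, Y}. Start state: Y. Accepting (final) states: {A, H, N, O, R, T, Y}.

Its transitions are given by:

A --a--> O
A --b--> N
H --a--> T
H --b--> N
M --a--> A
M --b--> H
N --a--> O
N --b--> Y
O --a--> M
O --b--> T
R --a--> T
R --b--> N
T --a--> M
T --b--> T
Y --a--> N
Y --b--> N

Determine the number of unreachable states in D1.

BFS from Y reaches {A, H, M, N, O, T, Y}; the 1 state(s) R are never visited.

1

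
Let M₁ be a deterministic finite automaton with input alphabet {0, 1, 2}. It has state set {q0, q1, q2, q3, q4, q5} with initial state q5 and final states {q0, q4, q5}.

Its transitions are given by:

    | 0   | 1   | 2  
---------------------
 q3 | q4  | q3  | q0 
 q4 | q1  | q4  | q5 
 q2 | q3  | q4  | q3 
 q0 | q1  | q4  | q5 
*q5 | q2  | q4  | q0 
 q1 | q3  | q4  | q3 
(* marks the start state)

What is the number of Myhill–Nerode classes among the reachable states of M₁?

Initial partition by acceptance: {q0,q4,q5} | {q1,q2,q3}.
On input 0, block {q1,q2,q3} splits into {q1,q2} and {q3}.
The partition is now stable with 3 blocks: {q0,q4,q5} | {q1,q2} | {q3}.

3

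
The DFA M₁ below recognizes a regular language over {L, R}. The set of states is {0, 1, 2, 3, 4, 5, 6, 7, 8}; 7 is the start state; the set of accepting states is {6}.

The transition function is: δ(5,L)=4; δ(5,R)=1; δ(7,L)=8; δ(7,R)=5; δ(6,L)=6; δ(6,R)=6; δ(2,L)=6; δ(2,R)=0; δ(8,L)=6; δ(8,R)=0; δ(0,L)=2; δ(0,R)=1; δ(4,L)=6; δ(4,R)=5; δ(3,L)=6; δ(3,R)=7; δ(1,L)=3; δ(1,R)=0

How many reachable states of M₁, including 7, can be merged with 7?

All states are reachable from the start state.
Initial partition by acceptance: {6} | {0,1,2,3,4,5,7,8}.
Split {0,1,2,3,4,5,7,8} by δ(·,L) → {0,1,5,7} and {2,3,4,8}.
Stable partition: {6} | {0,1,5,7} | {2,3,4,8} — 3 equivalence classes.
State 7 belongs to the block {0,1,5,7}, which has 4 states.

4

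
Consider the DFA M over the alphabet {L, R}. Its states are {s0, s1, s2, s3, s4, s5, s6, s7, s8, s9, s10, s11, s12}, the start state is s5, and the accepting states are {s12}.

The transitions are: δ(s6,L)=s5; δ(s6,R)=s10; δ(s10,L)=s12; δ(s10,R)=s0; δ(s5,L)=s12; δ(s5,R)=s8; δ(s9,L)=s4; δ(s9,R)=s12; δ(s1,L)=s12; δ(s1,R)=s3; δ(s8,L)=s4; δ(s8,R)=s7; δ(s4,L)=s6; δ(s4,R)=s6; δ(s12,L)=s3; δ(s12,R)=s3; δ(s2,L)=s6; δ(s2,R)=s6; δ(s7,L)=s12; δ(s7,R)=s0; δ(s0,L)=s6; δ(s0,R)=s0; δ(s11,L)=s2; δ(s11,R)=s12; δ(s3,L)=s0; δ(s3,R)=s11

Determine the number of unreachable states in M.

BFS from s5 reaches {s0, s2, s3, s4, s5, s6, s7, s8, s10, s11, s12}; the 2 state(s) s1, s9 are never visited.

2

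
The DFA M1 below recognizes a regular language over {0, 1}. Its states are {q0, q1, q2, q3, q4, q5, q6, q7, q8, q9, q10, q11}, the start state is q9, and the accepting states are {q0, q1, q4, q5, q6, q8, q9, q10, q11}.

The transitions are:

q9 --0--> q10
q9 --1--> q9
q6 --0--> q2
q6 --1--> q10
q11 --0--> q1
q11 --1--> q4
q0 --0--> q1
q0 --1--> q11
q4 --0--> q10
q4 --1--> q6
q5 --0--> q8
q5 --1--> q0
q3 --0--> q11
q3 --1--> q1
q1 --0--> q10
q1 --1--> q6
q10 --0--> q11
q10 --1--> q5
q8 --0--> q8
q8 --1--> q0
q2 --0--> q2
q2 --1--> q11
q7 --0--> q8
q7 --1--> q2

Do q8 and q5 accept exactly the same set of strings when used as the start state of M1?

Yes

Reachable states from the start: {q0,q1,q2,q4,q5,q6,q8,q9,q10,q11}. Unreachable: {q3,q7} — drop them.
P0 = {q0,q1,q4,q5,q6,q8,q9,q10,q11} | {q2}.
Split {q0,q1,q4,q5,q6,q8,q9,q10,q11} by δ(·,0) → {q0,q1,q4,q5,q8,q9,q10,q11} and {q6}.
On input 1, block {q0,q1,q4,q5,q8,q9,q10,q11} splits into {q0,q5,q8,q9,q10,q11} and {q1,q4}.
On input 0, block {q0,q5,q8,q9,q10,q11} splits into {q5,q8,q9,q10} and {q0,q11}.
Refine {q5,q8,q9,q10} on symbol 0: members go to different blocks, giving {q5,q8,q9} and {q10}.
On input 0, block {q5,q8,q9} splits into {q5,q8} and {q9}.
Refine {q0,q11} on symbol 1: members go to different blocks, giving {q0} and {q11}.
The partition is now stable with 8 blocks: {q5,q8} | {q2} | {q6} | {q1,q4} | {q0} | {q10} | {q9} | {q11}.
q8 and q5 lie in the same block of the stable partition, so they are equivalent — no string distinguishes them.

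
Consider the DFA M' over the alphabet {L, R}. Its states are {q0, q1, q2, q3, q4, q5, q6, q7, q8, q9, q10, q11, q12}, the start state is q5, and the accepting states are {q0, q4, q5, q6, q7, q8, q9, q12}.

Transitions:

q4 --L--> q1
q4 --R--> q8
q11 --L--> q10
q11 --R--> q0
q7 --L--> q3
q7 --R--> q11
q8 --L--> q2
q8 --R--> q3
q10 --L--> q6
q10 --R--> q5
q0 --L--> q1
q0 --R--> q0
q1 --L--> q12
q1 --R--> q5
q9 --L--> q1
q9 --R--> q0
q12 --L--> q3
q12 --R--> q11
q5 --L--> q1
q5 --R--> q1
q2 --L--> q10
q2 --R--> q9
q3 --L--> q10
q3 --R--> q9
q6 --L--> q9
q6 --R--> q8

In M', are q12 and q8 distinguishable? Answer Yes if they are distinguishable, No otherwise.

No

First remove the unreachable states {q4,q7}; 11 states remain.
P0 = {q0,q5,q6,q8,q9,q12} | {q1,q2,q3,q10,q11}.
On input L, block {q0,q5,q6,q8,q9,q12} splits into {q0,q5,q8,q9,q12} and {q6}.
On input R, block {q0,q5,q8,q9,q12} splits into {q5,q8,q12} and {q0,q9}.
Split {q1,q2,q3,q10,q11} by δ(·,L) → {q2,q3,q11} and {q1} and {q10}.
On input L, block {q5,q8,q12} splits into {q8,q12} and {q5}.
No further refinement is possible. Final partition (7 blocks): {q8,q12} | {q2,q3,q11} | {q6} | {q0,q9} | {q1} | {q10} | {q5}.
q12 and q8 lie in the same block of the stable partition, so they are equivalent — no string distinguishes them.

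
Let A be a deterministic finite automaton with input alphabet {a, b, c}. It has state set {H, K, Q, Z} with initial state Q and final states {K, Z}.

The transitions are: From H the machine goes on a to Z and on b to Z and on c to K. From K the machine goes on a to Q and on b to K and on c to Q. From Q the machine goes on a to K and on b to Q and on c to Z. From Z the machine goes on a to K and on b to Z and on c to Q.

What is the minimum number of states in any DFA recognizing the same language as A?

States {H} cannot be reached from the start state, so discard them.
P0 = {K,Z} | {Q}.
Refine {K,Z} on symbol a: members go to different blocks, giving {K} and {Z}.
No further refinement is possible. Final partition (3 blocks): {K} | {Q} | {Z}.

3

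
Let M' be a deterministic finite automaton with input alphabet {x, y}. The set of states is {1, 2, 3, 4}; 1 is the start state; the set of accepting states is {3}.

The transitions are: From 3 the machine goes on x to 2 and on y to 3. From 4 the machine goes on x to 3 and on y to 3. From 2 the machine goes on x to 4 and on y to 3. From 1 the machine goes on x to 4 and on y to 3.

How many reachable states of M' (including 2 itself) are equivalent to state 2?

2

Every state is reachable, so we keep all 4.
Initial partition by acceptance: {3} | {1,2,4}.
Refine {1,2,4} on symbol x: members go to different blocks, giving {1,2} and {4}.
No further refinement is possible. Final partition (3 blocks): {3} | {1,2} | {4}.
The equivalence class containing 2 is {1,2}, of size 2.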